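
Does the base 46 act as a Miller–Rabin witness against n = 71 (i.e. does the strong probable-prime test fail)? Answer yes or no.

no

n − 1 = 70 = 2^1 · 35, so s = 1 and d = 35.
x_0 = 46^35 mod 71 = 70.
x_0 = 70 ≡ −1, so 46 is not a witness.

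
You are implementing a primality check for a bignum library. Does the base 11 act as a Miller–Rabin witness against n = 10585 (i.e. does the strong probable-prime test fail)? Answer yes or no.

n − 1 = 10584 = 2^3 · 1323, so s = 3 and d = 1323.
x_0 = 11^1323 mod 10585 = 7436.
x_0 is neither 1 nor 10584, so continue squaring.
x_1 = 7436^2 mod 10585 = 8641.
x_2 = 8641^2 mod 10585 = 291.
Reached i = s−1 = 2 without hitting −1: 11 is a Miller–Rabin witness and 10585 is composite.

yes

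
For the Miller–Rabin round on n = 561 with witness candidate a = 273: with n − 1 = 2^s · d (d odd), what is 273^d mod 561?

375

n − 1 = 560 = 2^4 · 35, so s = 4 and d = 35.
Repeated squaring mod 561: 273^1 ≡ 273, 273^2 ≡ 477, 273^4 ≡ 324, 273^8 ≡ 69, 273^16 ≡ 273, 273^32 ≡ 477.
35 = 32 + 2 + 1, so 273^35 ≡ 477·477·273 ≡ 375 (mod 561).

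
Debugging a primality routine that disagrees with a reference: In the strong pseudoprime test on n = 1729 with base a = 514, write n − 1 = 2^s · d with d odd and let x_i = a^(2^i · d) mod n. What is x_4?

1

n − 1 = 1728 = 2^6 · 27, so s = 6 and d = 27.
x_0 = 514^27 mod 1729 = 1084.
x_1 = 1084^2 mod 1729 = 1065.
x_2 = 1065^2 mod 1729 = 1.
x_3 = 1^2 mod 1729 = 1.
x_4 = 1^2 mod 1729 = 1.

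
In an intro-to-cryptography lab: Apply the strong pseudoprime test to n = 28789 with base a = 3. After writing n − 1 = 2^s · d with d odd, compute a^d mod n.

28788

n − 1 = 28788 = 2^2 · 7197, so s = 2 and d = 7197.
3^7197 mod 28789 = 28788.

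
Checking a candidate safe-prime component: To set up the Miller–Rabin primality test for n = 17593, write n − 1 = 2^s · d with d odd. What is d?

2199

Halving: 17592 → 8796 → 4398 → 2199; 2199 is odd.
So 17592 = 2^3 · 2199.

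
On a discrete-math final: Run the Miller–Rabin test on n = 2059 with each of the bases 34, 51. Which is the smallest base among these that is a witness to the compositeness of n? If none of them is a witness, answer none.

none

n − 1 = 2058 = 2^1 · 1029, so s = 1 and d = 1029.
Base 34: x_0 = 34^1029 mod 2059 = 2058. x_0 = 2058 ≡ −1, so 34 is not a witness.
Base 51: x_0 = 51^1029 mod 2059 = 2058. x_0 = 2058 ≡ −1, so 51 is not a witness.
No listed base is a witness for 2059.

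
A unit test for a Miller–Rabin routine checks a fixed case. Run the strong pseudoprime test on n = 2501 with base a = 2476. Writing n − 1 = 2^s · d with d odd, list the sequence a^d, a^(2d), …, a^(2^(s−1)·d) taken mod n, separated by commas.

n − 1 = 2500 = 2^2 · 625, so s = 2 and d = 625.
x_0 = 2476^625 mod 2501 = 1600.
x_1 = 1600^2 mod 2501 = 1477.

1600, 1477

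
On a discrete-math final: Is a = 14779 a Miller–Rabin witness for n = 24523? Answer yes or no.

yes

n − 1 = 24522 = 2^1 · 12261, so s = 1 and d = 12261.
x_0 = 14779^12261 mod 24523 = 10170.
x_0 ∉ {1, 24522} and s = 1, so 14779 is a Miller–Rabin witness and 24523 is composite.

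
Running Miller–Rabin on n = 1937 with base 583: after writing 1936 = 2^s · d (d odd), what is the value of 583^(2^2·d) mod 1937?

n − 1 = 1936 = 2^4 · 121, so s = 4 and d = 121.
x_0 = 583^121 mod 1937 = 232.
x_1 = 232^2 mod 1937 = 1525.
x_2 = 1525^2 mod 1937 = 1225.

1225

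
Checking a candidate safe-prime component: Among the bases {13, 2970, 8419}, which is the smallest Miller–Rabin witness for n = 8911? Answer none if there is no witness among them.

none

n − 1 = 8910 = 2^1 · 4455, so s = 1 and d = 4455.
Base 13: x_0 = 13^4455 mod 8911 = 8910. x_0 = 8910 ≡ −1, so 13 is not a witness.
Base 2970: x_0 = 2970^4455 mod 8911 = 1. x_0 = 1, so 2970 is not a witness.
Base 8419: x_0 = 8419^4455 mod 8911 = 8910. x_0 = 8910 ≡ −1, so 8419 is not a witness.
No listed base is a witness for 8911.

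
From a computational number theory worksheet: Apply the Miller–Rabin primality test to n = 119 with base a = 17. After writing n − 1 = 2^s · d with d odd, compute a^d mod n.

68

n − 1 = 118 = 2^1 · 59, so s = 1 and d = 59.
17^59 mod 119 = 68.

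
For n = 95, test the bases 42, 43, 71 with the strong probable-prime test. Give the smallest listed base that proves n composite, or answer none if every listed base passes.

42

n − 1 = 94 = 2^1 · 47, so s = 1 and d = 47.
Base 42: x_0 = 42^47 mod 95 = 73. x_0 ∉ {1, 94} and s = 1, so 42 is a Miller–Rabin witness and 95 is composite.
Base 43: x_0 = 43^47 mod 95 = 82. x_0 ∉ {1, 94} and s = 1, so 43 is a Miller–Rabin witness and 95 is composite.
Base 71: x_0 = 71^47 mod 95 = 51. x_0 ∉ {1, 94} and s = 1, so 71 is a Miller–Rabin witness and 95 is composite.
The smallest witness among the given bases is 42.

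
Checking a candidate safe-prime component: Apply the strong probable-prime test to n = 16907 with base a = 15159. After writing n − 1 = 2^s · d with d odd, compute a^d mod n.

n − 1 = 16906 = 2^1 · 8453, so s = 1 and d = 8453.
15159^8453 mod 16907 = 11661.

11661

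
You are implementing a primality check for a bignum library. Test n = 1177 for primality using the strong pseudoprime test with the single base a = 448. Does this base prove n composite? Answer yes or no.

yes

n − 1 = 1176 = 2^3 · 147, so s = 3 and d = 147.
x_0 = 448^147 mod 1177 = 739.
x_0 is neither 1 nor 1176, so continue squaring.
x_1 = 739^2 mod 1177 = 1170.
x_2 = 1170^2 mod 1177 = 49.
Reached i = s−1 = 2 without hitting −1: 448 is a Miller–Rabin witness and 1177 is composite.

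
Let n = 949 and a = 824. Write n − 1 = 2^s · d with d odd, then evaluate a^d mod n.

343

n − 1 = 948 = 2^2 · 237, so s = 2 and d = 237.
824^237 mod 949 = 343.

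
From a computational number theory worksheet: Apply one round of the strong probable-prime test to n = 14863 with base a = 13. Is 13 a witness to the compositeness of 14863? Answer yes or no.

yes

n − 1 = 14862 = 2^1 · 7431, so s = 1 and d = 7431.
Repeated squaring mod 14863: 13^1 ≡ 13, 13^2 ≡ 169, 13^4 ≡ 13698, 13^8 ≡ 4692, 13^16 ≡ 2761, 13^32 ≡ 13265, 13^64 ≡ 12031, 13^128 ≡ 9067, 13^256 ≡ 3236, 13^512 ≡ 8144, 13^1024 ≡ 6030, 13^2048 ≡ 6002, 13^4096 ≡ 10955.
7431 = 4096 + 2048 + 1024 + 256 + 4 + 2 + 1, so 13^7431 ≡ 10955·6002·6030·3236·13698·169·13 ≡ 6414 (mod 14863).
x_0 = 13^7431 mod 14863 = 6414.
x_0 ∉ {1, 14862} and s = 1, so 13 is a Miller–Rabin witness and 14863 is composite.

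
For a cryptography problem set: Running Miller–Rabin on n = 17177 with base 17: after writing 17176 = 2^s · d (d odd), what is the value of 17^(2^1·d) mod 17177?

n − 1 = 17176 = 2^3 · 2147, so s = 3 and d = 2147.
Repeated squaring mod 17177: 17^1 ≡ 17, 17^2 ≡ 289, 17^4 ≡ 14813, 17^8 ≡ 5971, 17^16 ≡ 10566, 17^32 ≡ 7033, 17^64 ≡ 10506, 17^128 ≡ 13811, 17^256 ≡ 10313, 17^512 ≡ 15162, 17^1024 ≡ 6453, 17^2048 ≡ 4161.
2147 = 2048 + 64 + 32 + 2 + 1, so 17^2147 ≡ 4161·10506·7033·289·17 ≡ 10182 (mod 17177).
x_0 = 10182.
x_1 = 10182^2 mod 17177 = 9929.

9929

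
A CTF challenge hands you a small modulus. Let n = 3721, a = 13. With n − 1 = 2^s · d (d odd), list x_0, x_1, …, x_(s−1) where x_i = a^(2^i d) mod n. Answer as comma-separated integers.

1770, 3539, 3356

n − 1 = 3720 = 2^3 · 465, so s = 3 and d = 465.
x_0 = 13^465 mod 3721 = 1770.
x_1 = 1770^2 mod 3721 = 3539.
x_2 = 3539^2 mod 3721 = 3356.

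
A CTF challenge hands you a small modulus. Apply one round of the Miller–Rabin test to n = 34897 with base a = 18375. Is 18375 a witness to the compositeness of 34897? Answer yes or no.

n − 1 = 34896 = 2^4 · 2181, so s = 4 and d = 2181.
x_0 = 18375^2181 mod 34897 = 29001.
x_0 is neither 1 nor 34896, so continue squaring.
x_1 = 29001^2 mod 34897 = 5404.
x_2 = 5404^2 mod 34897 = 29324.
x_3 = 29324^2 mod 34897 = 34896.
x_3 ≡ −1, so 18375 is not a witness.

no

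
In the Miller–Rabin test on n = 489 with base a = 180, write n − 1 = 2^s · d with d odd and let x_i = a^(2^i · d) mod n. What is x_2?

n − 1 = 488 = 2^3 · 61, so s = 3 and d = 61.
x_0 = 180^61 mod 489 = 354.
x_1 = 354^2 mod 489 = 132.
x_2 = 132^2 mod 489 = 309.

309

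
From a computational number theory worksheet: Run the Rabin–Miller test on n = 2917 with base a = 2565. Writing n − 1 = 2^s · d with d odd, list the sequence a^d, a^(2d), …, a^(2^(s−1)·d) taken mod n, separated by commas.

2916, 1

n − 1 = 2916 = 2^2 · 729, so s = 2 and d = 729.
x_0 = 2565^729 mod 2917 = 2916.
x_1 = 2916^2 mod 2917 = 1.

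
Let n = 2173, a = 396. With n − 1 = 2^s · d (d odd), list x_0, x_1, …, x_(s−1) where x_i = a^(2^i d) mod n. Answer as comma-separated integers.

1309, 1157

n − 1 = 2172 = 2^2 · 543, so s = 2 and d = 543.
x_0 = 396^543 mod 2173 = 1309.
x_1 = 1309^2 mod 2173 = 1157.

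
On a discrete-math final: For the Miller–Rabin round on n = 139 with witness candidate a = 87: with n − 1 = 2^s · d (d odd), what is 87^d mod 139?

n − 1 = 138 = 2^1 · 69, so s = 1 and d = 69.
87^69 mod 139 = 138.

138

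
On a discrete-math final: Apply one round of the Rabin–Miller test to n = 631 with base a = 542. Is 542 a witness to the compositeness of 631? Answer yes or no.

no

n − 1 = 630 = 2^1 · 315, so s = 1 and d = 315.
x_0 = 542^315 mod 631 = 630.
x_0 = 630 ≡ −1, so 542 is not a witness.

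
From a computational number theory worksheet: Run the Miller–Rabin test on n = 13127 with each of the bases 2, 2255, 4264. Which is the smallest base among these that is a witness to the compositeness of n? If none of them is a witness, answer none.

n − 1 = 13126 = 2^1 · 6563, so s = 1 and d = 6563.
Base 2: x_0 = 2^6563 mod 13127 = 1. x_0 = 1, so 2 is not a witness.
Base 2255: x_0 = 2255^6563 mod 13127 = 13126. x_0 = 13126 ≡ −1, so 2255 is not a witness.
Base 4264: x_0 = 4264^6563 mod 13127 = 13126. x_0 = 13126 ≡ −1, so 4264 is not a witness.
No listed base is a witness for 13127.

none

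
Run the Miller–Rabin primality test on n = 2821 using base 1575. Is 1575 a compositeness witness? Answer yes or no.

yes

n − 1 = 2820 = 2^2 · 705, so s = 2 and d = 705.
x_0 = 1575^705 mod 2821 = 1799.
x_0 is neither 1 nor 2820, so continue squaring.
x_1 = 1799^2 mod 2821 = 714.
Reached i = s−1 = 1 without hitting −1: 1575 is a Miller–Rabin witness and 2821 is composite.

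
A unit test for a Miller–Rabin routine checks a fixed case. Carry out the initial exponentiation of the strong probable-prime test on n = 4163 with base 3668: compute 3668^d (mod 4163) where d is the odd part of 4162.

n − 1 = 4162 = 2^1 · 2081, so s = 1 and d = 2081.
3668^2081 mod 4163 = 132.

132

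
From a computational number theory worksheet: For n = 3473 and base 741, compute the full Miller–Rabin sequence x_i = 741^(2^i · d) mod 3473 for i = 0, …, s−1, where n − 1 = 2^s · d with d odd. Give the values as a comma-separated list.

n − 1 = 3472 = 2^4 · 217, so s = 4 and d = 217.
x_0 = 741^217 mod 3473 = 720.
x_1 = 720^2 mod 3473 = 923.
x_2 = 923^2 mod 3473 = 1044.
x_3 = 1044^2 mod 3473 = 2887.

720, 923, 1044, 2887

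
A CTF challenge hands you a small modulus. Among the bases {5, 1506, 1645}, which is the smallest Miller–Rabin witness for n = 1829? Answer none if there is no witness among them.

5

n − 1 = 1828 = 2^2 · 457, so s = 2 and d = 457.
Base 5: x_0 = 5^457 mod 1829 = 1462. x_0 is neither 1 nor 1828, so continue squaring. x_1 = 1462^2 mod 1829 = 1172. Reached i = s−1 = 1 without hitting −1: 5 is a Miller–Rabin witness and 1829 is composite.
Base 1506: x_0 = 1506^457 mod 1829 = 1094. x_0 is neither 1 nor 1828, so continue squaring. x_1 = 1094^2 mod 1829 = 670. Reached i = s−1 = 1 without hitting −1: 1506 is a Miller–Rabin witness and 1829 is composite.
Base 1645: x_0 = 1645^457 mod 1829 = 1430. x_0 is neither 1 nor 1828, so continue squaring. x_1 = 1430^2 mod 1829 = 78. Reached i = s−1 = 1 without hitting −1: 1645 is a Miller–Rabin witness and 1829 is composite.
The smallest witness among the given bases is 5.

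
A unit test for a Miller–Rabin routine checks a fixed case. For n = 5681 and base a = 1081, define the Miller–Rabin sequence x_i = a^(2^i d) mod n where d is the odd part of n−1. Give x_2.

575

n − 1 = 5680 = 2^4 · 355, so s = 4 and d = 355.
x_0 = 1081^355 mod 5681 = 4899.
x_1 = 4899^2 mod 5681 = 3657.
x_2 = 3657^2 mod 5681 = 575.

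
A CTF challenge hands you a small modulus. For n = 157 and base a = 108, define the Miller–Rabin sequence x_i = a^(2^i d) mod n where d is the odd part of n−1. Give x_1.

n − 1 = 156 = 2^2 · 39, so s = 2 and d = 39.
x_0 = 108^39 mod 157 = 1.
x_1 = 1^2 mod 157 = 1.

1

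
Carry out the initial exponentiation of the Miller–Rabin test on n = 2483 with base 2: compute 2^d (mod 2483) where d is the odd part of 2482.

n − 1 = 2482 = 2^1 · 1241, so s = 1 and d = 1241.
Repeated squaring mod 2483: 2^1 ≡ 2, 2^2 ≡ 4, 2^4 ≡ 16, 2^8 ≡ 256, 2^16 ≡ 978, 2^32 ≡ 529, 2^64 ≡ 1745, 2^128 ≡ 867, 2^256 ≡ 1823, 2^512 ≡ 1075, 2^1024 ≡ 1030.
1241 = 1024 + 128 + 64 + 16 + 8 + 1, so 2^1241 ≡ 1030·867·1745·978·256·2 ≡ 1592 (mod 2483).

1592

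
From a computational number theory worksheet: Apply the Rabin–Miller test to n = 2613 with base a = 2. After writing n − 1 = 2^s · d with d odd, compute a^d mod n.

2021

n − 1 = 2612 = 2^2 · 653, so s = 2 and d = 653.
2^653 mod 2613 = 2021.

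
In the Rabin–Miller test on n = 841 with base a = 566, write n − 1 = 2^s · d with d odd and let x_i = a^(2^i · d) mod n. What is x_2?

n − 1 = 840 = 2^3 · 105, so s = 3 and d = 105.
Repeated squaring mod 841: 566^1 ≡ 566, 566^2 ≡ 776, 566^4 ≡ 20, 566^8 ≡ 400, 566^16 ≡ 210, 566^32 ≡ 368, 566^64 ≡ 23.
105 = 64 + 32 + 8 + 1, so 566^105 ≡ 23·368·400·566 ≡ 824 (mod 841).
x_0 = 824.
x_1 = 824^2 mod 841 = 289.
x_2 = 289^2 mod 841 = 262.

262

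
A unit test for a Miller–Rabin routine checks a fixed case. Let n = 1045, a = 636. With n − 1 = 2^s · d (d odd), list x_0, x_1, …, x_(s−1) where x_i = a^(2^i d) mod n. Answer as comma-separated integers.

n − 1 = 1044 = 2^2 · 261, so s = 2 and d = 261.
x_0 = 636^261 mod 1045 = 856.
x_1 = 856^2 mod 1045 = 191.

856, 191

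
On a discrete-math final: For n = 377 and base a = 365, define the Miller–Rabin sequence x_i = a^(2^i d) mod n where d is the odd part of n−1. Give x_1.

144

n − 1 = 376 = 2^3 · 47, so s = 3 and d = 47.
x_0 = 365^47 mod 377 = 157.
x_1 = 157^2 mod 377 = 144.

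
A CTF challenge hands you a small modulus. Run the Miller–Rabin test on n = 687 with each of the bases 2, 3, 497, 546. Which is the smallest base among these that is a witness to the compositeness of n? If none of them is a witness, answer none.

n − 1 = 686 = 2^1 · 343, so s = 1 and d = 343.
Base 2: x_0 = 2^343 mod 687 = 227. x_0 ∉ {1, 686} and s = 1, so 2 is a Miller–Rabin witness and 687 is composite.
Base 3: x_0 = 3^343 mod 687 = 3. x_0 ∉ {1, 686} and s = 1, so 3 is a Miller–Rabin witness and 687 is composite.
Base 497: x_0 = 497^343 mod 687 = 419. x_0 ∉ {1, 686} and s = 1, so 497 is a Miller–Rabin witness and 687 is composite.
Base 546: x_0 = 546^343 mod 687 = 141. x_0 ∉ {1, 686} and s = 1, so 546 is a Miller–Rabin witness and 687 is composite.
The smallest witness among the given bases is 2.

2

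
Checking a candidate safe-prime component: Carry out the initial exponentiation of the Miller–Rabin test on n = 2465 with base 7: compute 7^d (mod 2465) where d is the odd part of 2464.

n − 1 = 2464 = 2^5 · 77, so s = 5 and d = 77.
Repeated squaring mod 2465: 7^1 ≡ 7, 7^2 ≡ 49, 7^4 ≡ 2401, 7^8 ≡ 1631, 7^16 ≡ 426, 7^32 ≡ 1531, 7^64 ≡ 2211.
77 = 64 + 8 + 4 + 1, so 7^77 ≡ 2211·1631·2401·7 ≡ 2437 (mod 2465).

2437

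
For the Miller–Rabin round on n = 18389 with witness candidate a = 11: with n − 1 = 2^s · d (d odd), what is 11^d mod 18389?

4932

n − 1 = 18388 = 2^2 · 4597, so s = 2 and d = 4597.
11^4597 mod 18389 = 4932.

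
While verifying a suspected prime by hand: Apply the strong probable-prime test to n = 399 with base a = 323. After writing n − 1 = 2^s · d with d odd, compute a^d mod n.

323

n − 1 = 398 = 2^1 · 199, so s = 1 and d = 199.
323^199 mod 399 = 323.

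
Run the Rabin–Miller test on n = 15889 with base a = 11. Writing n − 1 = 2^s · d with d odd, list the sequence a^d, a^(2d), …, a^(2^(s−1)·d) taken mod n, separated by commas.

7453, 15154, 15888, 1

n − 1 = 15888 = 2^4 · 993, so s = 4 and d = 993.
x_0 = 11^993 mod 15889 = 7453.
x_1 = 7453^2 mod 15889 = 15154.
x_2 = 15154^2 mod 15889 = 15888.
x_3 = 15888^2 mod 15889 = 1.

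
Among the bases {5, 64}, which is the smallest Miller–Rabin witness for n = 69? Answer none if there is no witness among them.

n − 1 = 68 = 2^2 · 17, so s = 2 and d = 17.
Base 5: x_0 = 5^17 mod 69 = 38. x_0 is neither 1 nor 68, so continue squaring. x_1 = 38^2 mod 69 = 64. Reached i = s−1 = 1 without hitting −1: 5 is a Miller–Rabin witness and 69 is composite.
Base 64: x_0 = 64^17 mod 69 = 31. x_0 is neither 1 nor 68, so continue squaring. x_1 = 31^2 mod 69 = 64. Reached i = s−1 = 1 without hitting −1: 64 is a Miller–Rabin witness and 69 is composite.
The smallest witness among the given bases is 5.

5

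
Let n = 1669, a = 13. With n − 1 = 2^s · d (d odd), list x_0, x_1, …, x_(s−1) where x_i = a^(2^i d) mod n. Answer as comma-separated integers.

n − 1 = 1668 = 2^2 · 417, so s = 2 and d = 417.
x_0 = 13^417 mod 1669 = 1449.
x_1 = 1449^2 mod 1669 = 1668.

1449, 1668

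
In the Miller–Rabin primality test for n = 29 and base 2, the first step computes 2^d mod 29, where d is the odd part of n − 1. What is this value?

12

n − 1 = 28 = 2^2 · 7, so s = 2 and d = 7.
Repeated squaring mod 29: 2^1 ≡ 2, 2^2 ≡ 4, 2^4 ≡ 16.
7 = 4 + 2 + 1, so 2^7 ≡ 16·4·2 ≡ 12 (mod 29).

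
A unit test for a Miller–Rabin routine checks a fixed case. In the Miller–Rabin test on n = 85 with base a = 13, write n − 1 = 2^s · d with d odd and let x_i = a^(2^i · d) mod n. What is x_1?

n − 1 = 84 = 2^2 · 21, so s = 2 and d = 21.
Repeated squaring mod 85: 13^1 ≡ 13, 13^2 ≡ 84, 13^4 ≡ 1, 13^8 ≡ 1, 13^16 ≡ 1.
21 = 16 + 4 + 1, so 13^21 ≡ 1·1·13 ≡ 13 (mod 85).
x_0 = 13.
x_1 = 13^2 mod 85 = 84.

84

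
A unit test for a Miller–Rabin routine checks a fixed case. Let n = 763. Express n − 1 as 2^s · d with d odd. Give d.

381

Halving: 762 → 381; 381 is odd.
So 762 = 2^1 · 381.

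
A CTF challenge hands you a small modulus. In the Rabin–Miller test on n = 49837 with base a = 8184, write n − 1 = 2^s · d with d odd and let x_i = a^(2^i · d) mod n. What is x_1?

27918

n − 1 = 49836 = 2^2 · 12459, so s = 2 and d = 12459.
x_0 = 8184^12459 mod 49837 = 11674.
x_1 = 11674^2 mod 49837 = 27918.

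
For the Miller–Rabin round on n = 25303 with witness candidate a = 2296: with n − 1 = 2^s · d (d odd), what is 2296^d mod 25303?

25302

n − 1 = 25302 = 2^1 · 12651, so s = 1 and d = 12651.
2296^12651 mod 25303 = 25302.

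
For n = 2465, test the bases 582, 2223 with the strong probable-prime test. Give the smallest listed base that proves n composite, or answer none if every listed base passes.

n − 1 = 2464 = 2^5 · 77, so s = 5 and d = 77.
Base 582: x_0 = 582^77 mod 2465 = 1177. x_0 is neither 1 nor 2464, so continue squaring. x_1 = 1177^2 mod 2465 = 2464. x_1 ≡ −1, so 582 is not a witness.
Base 2223: x_0 = 2223^77 mod 2465 = 2308. x_0 is neither 1 nor 2464, so continue squaring. x_1 = 2308^2 mod 2465 = 2464. x_1 ≡ −1, so 2223 is not a witness.
No listed base is a witness for 2465.

none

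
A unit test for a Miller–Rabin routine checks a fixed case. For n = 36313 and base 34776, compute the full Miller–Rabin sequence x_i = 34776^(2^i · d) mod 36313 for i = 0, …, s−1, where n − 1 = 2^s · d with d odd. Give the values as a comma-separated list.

31087, 3700, 36312

n − 1 = 36312 = 2^3 · 4539, so s = 3 and d = 4539.
x_0 = 34776^4539 mod 36313 = 31087.
x_1 = 31087^2 mod 36313 = 3700.
x_2 = 3700^2 mod 36313 = 36312.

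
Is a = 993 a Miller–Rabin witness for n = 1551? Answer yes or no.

yes

n − 1 = 1550 = 2^1 · 775, so s = 1 and d = 775.
Repeated squaring mod 1551: 993^1 ≡ 993, 993^2 ≡ 1164, 993^4 ≡ 873, 993^8 ≡ 588, 993^16 ≡ 1422, 993^32 ≡ 1131, 993^64 ≡ 1137, 993^128 ≡ 786, 993^256 ≡ 498, 993^512 ≡ 1395.
775 = 512 + 256 + 4 + 2 + 1, so 993^775 ≡ 1395·498·873·1164·993 ≡ 12 (mod 1551).
x_0 = 993^775 mod 1551 = 12.
x_0 ∉ {1, 1550} and s = 1, so 993 is a Miller–Rabin witness and 1551 is composite.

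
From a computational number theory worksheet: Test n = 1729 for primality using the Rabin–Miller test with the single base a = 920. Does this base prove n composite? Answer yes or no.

n − 1 = 1728 = 2^6 · 27, so s = 6 and d = 27.
x_0 = 920^27 mod 1729 = 1728.
x_0 = 1728 ≡ −1, so 920 is not a witness.

no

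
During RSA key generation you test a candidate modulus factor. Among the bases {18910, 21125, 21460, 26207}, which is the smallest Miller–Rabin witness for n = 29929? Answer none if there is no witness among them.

18910

n − 1 = 29928 = 2^3 · 3741, so s = 3 and d = 3741.
Base 18910: x_0 = 18910^3741 mod 29929 = 4405. x_0 is neither 1 nor 29928, so continue squaring. x_1 = 4405^2 mod 29929 = 10033. x_2 = 10033^2 mod 29929 = 9862. Reached i = s−1 = 2 without hitting −1: 18910 is a Miller–Rabin witness and 29929 is composite.
Base 21125: x_0 = 21125^3741 mod 29929 = 13587. x_0 is neither 1 nor 29928, so continue squaring. x_1 = 13587^2 mod 29929 = 4497. x_2 = 4497^2 mod 29929 = 20934. Reached i = s−1 = 2 without hitting −1: 21125 is a Miller–Rabin witness and 29929 is composite.
Base 21460: x_0 = 21460^3741 mod 29929 = 5443. x_0 is neither 1 nor 29928, so continue squaring. x_1 = 5443^2 mod 29929 = 26468. x_2 = 26468^2 mod 29929 = 6921. Reached i = s−1 = 2 without hitting −1: 21460 is a Miller–Rabin witness and 29929 is composite.
Base 26207: x_0 = 26207^3741 mod 29929 = 17474. x_0 is neither 1 nor 29928, so continue squaring. x_1 = 17474^2 mod 29929 = 5018. x_2 = 5018^2 mod 29929 = 10035. Reached i = s−1 = 2 without hitting −1: 26207 is a Miller–Rabin witness and 29929 is composite.
The smallest witness among the given bases is 18910.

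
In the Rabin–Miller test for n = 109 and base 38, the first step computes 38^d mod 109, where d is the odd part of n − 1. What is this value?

n − 1 = 108 = 2^2 · 27, so s = 2 and d = 27.
Repeated squaring mod 109: 38^1 ≡ 38, 38^2 ≡ 27, 38^4 ≡ 75, 38^8 ≡ 66, 38^16 ≡ 105.
27 = 16 + 8 + 2 + 1, so 38^27 ≡ 105·66·27·38 ≡ 1 (mod 109).

1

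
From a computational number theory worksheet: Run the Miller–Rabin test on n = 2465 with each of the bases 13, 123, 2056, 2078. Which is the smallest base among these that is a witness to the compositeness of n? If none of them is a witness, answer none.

13

n − 1 = 2464 = 2^5 · 77, so s = 5 and d = 77.
Base 13: x_0 = 13^77 mod 2465 = 608. x_0 is neither 1 nor 2464, so continue squaring. x_1 = 608^2 mod 2465 = 2379. x_2 = 2379^2 mod 2465 = 1. x_2 = 1 but x_1 ≠ ±1, a nontrivial square root of 1 — 13 is a witness and 2465 is composite.
Base 123: x_0 = 123^77 mod 2465 = 378. x_0 is neither 1 nor 2464, so continue squaring. x_1 = 378^2 mod 2465 = 2379. x_2 = 2379^2 mod 2465 = 1. x_2 = 1 but x_1 ≠ ±1, a nontrivial square root of 1 — 123 is a witness and 2465 is composite.
Base 2056: x_0 = 2056^77 mod 2465 = 186. x_0 is neither 1 nor 2464, so continue squaring. x_1 = 186^2 mod 2465 = 86. x_2 = 86^2 mod 2465 = 1. x_2 = 1 but x_1 ≠ ±1, a nontrivial square root of 1 — 2056 is a witness and 2465 is composite.
Base 2078: x_0 = 2078^77 mod 2465 = 2163. x_0 is neither 1 nor 2464, so continue squaring. x_1 = 2163^2 mod 2465 = 2464. x_1 ≡ −1, so 2078 is not a witness.
The smallest witness among the given bases is 13.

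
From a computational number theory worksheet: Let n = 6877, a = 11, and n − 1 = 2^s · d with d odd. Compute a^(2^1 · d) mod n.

3275

n − 1 = 6876 = 2^2 · 1719, so s = 2 and d = 1719.
x_0 = 11^1719 mod 6877 = 4919.
x_1 = 4919^2 mod 6877 = 3275.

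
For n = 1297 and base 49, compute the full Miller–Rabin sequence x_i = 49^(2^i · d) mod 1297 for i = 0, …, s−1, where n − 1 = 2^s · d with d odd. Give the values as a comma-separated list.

n − 1 = 1296 = 2^4 · 81, so s = 4 and d = 81.
x_0 = 49^81 mod 1297 = 36.
x_1 = 36^2 mod 1297 = 1296.
x_2 = 1296^2 mod 1297 = 1.
x_3 = 1^2 mod 1297 = 1.

36, 1296, 1, 1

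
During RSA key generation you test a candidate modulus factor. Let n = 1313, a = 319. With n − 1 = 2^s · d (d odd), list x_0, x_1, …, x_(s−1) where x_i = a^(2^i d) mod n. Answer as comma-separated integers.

n − 1 = 1312 = 2^5 · 41, so s = 5 and d = 41.
x_0 = 319^41 mod 1313 = 180.
x_1 = 180^2 mod 1313 = 888.
x_2 = 888^2 mod 1313 = 744.
x_3 = 744^2 mod 1313 = 763.
x_4 = 763^2 mod 1313 = 510.

180, 888, 744, 763, 510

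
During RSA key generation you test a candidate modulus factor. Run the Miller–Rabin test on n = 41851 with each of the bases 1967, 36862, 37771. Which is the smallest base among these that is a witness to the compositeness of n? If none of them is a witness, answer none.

none

n − 1 = 41850 = 2^1 · 20925, so s = 1 and d = 20925.
Base 1967: x_0 = 1967^20925 mod 41851 = 1. x_0 = 1, so 1967 is not a witness.
Base 36862: x_0 = 36862^20925 mod 41851 = 1. x_0 = 1, so 36862 is not a witness.
Base 37771: x_0 = 37771^20925 mod 41851 = 41850. x_0 = 41850 ≡ −1, so 37771 is not a witness.
No listed base is a witness for 41851.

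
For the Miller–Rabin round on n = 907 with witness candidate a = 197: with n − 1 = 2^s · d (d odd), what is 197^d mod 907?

906

n − 1 = 906 = 2^1 · 453, so s = 1 and d = 453.
197^453 mod 907 = 906.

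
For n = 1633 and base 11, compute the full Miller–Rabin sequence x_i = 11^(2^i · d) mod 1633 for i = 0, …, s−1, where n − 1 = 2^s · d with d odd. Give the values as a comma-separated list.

1134, 785, 584, 1392, 926

n − 1 = 1632 = 2^5 · 51, so s = 5 and d = 51.
x_0 = 11^51 mod 1633 = 1134.
x_1 = 1134^2 mod 1633 = 785.
x_2 = 785^2 mod 1633 = 584.
x_3 = 584^2 mod 1633 = 1392.
x_4 = 1392^2 mod 1633 = 926.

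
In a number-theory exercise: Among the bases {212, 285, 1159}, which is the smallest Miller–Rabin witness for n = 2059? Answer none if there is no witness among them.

none

n − 1 = 2058 = 2^1 · 1029, so s = 1 and d = 1029.
Base 212: x_0 = 212^1029 mod 2059 = 2058. x_0 = 2058 ≡ −1, so 212 is not a witness.
Base 285: x_0 = 285^1029 mod 2059 = 1. x_0 = 1, so 285 is not a witness.
Base 1159: x_0 = 1159^1029 mod 2059 = 2058. x_0 = 2058 ≡ −1, so 1159 is not a witness.
No listed base is a witness for 2059.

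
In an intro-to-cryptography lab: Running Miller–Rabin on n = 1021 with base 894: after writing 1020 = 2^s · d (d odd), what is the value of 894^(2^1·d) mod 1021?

n − 1 = 1020 = 2^2 · 255, so s = 2 and d = 255.
x_0 = 894^255 mod 1021 = 374.
x_1 = 374^2 mod 1021 = 1020.

1020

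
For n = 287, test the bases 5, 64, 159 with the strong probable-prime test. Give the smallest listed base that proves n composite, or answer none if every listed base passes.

5

n − 1 = 286 = 2^1 · 143, so s = 1 and d = 143.
Base 5: x_0 = 5^143 mod 287 = 248. x_0 ∉ {1, 286} and s = 1, so 5 is a Miller–Rabin witness and 287 is composite.
Base 64: x_0 = 64^143 mod 287 = 113. x_0 ∉ {1, 286} and s = 1, so 64 is a Miller–Rabin witness and 287 is composite.
Base 159: x_0 = 159^143 mod 287 = 80. x_0 ∉ {1, 286} and s = 1, so 159 is a Miller–Rabin witness and 287 is composite.
The smallest witness among the given bases is 5.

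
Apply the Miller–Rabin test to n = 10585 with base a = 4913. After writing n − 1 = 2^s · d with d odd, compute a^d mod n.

3932

n − 1 = 10584 = 2^3 · 1323, so s = 3 and d = 1323.
4913^1323 mod 10585 = 3932.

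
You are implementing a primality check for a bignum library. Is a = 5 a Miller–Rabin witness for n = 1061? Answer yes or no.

n − 1 = 1060 = 2^2 · 265, so s = 2 and d = 265.
x_0 = 5^265 mod 1061 = 1.
x_0 = 1, so 5 is not a witness.

no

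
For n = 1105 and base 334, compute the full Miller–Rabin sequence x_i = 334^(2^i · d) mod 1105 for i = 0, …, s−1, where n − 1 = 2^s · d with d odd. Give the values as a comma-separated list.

n − 1 = 1104 = 2^4 · 69, so s = 4 and d = 69.
x_0 = 334^69 mod 1105 = 469.
x_1 = 469^2 mod 1105 = 66.
x_2 = 66^2 mod 1105 = 1041.
x_3 = 1041^2 mod 1105 = 781.

469, 66, 1041, 781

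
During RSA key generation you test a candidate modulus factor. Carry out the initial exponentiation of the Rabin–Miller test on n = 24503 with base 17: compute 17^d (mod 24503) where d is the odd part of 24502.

n − 1 = 24502 = 2^1 · 12251, so s = 1 and d = 12251.
17^12251 mod 24503 = 24206.

24206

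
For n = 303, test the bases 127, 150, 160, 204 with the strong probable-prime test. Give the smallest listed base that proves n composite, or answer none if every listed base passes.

127

n − 1 = 302 = 2^1 · 151, so s = 1 and d = 151.
Base 127: x_0 = 127^151 mod 303 = 277. x_0 ∉ {1, 302} and s = 1, so 127 is a Miller–Rabin witness and 303 is composite.
Base 150: x_0 = 150^151 mod 303 = 150. x_0 ∉ {1, 302} and s = 1, so 150 is a Miller–Rabin witness and 303 is composite.
Base 160: x_0 = 160^151 mod 303 = 244. x_0 ∉ {1, 302} and s = 1, so 160 is a Miller–Rabin witness and 303 is composite.
Base 204: x_0 = 204^151 mod 303 = 99. x_0 ∉ {1, 302} and s = 1, so 204 is a Miller–Rabin witness and 303 is composite.
The smallest witness among the given bases is 127.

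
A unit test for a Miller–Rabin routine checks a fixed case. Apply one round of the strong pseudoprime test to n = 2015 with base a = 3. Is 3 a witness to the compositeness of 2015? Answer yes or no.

yes

n − 1 = 2014 = 2^1 · 1007, so s = 1 and d = 1007.
x_0 = 3^1007 mod 2015 = 22.
x_0 ∉ {1, 2014} and s = 1, so 3 is a Miller–Rabin witness and 2015 is composite.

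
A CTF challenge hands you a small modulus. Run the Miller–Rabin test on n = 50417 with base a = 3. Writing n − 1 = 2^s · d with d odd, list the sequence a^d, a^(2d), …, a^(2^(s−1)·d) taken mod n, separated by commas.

18330, 10012, 11148, 50416

n − 1 = 50416 = 2^4 · 3151, so s = 4 and d = 3151.
x_0 = 3^3151 mod 50417 = 18330.
x_1 = 18330^2 mod 50417 = 10012.
x_2 = 10012^2 mod 50417 = 11148.
x_3 = 11148^2 mod 50417 = 50416.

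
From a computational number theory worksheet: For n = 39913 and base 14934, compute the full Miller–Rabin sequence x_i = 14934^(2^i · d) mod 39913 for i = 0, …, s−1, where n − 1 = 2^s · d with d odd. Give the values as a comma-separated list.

10968, 39155, 15782

n − 1 = 39912 = 2^3 · 4989, so s = 3 and d = 4989.
x_0 = 14934^4989 mod 39913 = 10968.
x_1 = 10968^2 mod 39913 = 39155.
x_2 = 39155^2 mod 39913 = 15782.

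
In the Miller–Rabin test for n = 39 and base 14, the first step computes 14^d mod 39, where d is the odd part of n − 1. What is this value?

n − 1 = 38 = 2^1 · 19, so s = 1 and d = 19.
Repeated squaring mod 39: 14^1 ≡ 14, 14^2 ≡ 1, 14^4 ≡ 1, 14^8 ≡ 1, 14^16 ≡ 1.
19 = 16 + 2 + 1, so 14^19 ≡ 1·1·14 ≡ 14 (mod 39).

14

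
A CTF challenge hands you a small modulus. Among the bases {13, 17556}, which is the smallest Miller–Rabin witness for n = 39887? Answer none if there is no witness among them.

n − 1 = 39886 = 2^1 · 19943, so s = 1 and d = 19943.
Base 13: x_0 = 13^19943 mod 39887 = 1. x_0 = 1, so 13 is not a witness.
Base 17556: x_0 = 17556^19943 mod 39887 = 39886. x_0 = 39886 ≡ −1, so 17556 is not a witness.
No listed base is a witness for 39887.

none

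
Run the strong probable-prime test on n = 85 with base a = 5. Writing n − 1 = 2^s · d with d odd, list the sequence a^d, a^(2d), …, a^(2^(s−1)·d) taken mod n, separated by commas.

65, 60

n − 1 = 84 = 2^2 · 21, so s = 2 and d = 21.
x_0 = 5^21 mod 85 = 65.
x_1 = 65^2 mod 85 = 60.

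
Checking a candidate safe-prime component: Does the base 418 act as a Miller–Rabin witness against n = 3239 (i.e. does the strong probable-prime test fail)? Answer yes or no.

n − 1 = 3238 = 2^1 · 1619, so s = 1 and d = 1619.
x_0 = 418^1619 mod 3239 = 1635.
x_0 ∉ {1, 3238} and s = 1, so 418 is a Miller–Rabin witness and 3239 is composite.

yes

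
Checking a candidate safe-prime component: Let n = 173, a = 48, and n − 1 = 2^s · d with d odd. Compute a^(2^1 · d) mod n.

172

n − 1 = 172 = 2^2 · 43, so s = 2 and d = 43.
x_0 = 48^43 mod 173 = 93.
x_1 = 93^2 mod 173 = 172.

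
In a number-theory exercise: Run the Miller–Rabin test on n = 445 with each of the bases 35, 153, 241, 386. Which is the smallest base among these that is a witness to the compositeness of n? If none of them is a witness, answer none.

35

n − 1 = 444 = 2^2 · 111, so s = 2 and d = 111.
Base 35: x_0 = 35^111 mod 445 = 145. x_0 is neither 1 nor 444, so continue squaring. x_1 = 145^2 mod 445 = 110. Reached i = s−1 = 1 without hitting −1: 35 is a Miller–Rabin witness and 445 is composite.
Base 153: x_0 = 153^111 mod 445 = 242. x_0 is neither 1 nor 444, so continue squaring. x_1 = 242^2 mod 445 = 269. Reached i = s−1 = 1 without hitting −1: 153 is a Miller–Rabin witness and 445 is composite.
Base 241: x_0 = 241^111 mod 445 = 261. x_0 is neither 1 nor 444, so continue squaring. x_1 = 261^2 mod 445 = 36. Reached i = s−1 = 1 without hitting −1: 241 is a Miller–Rabin witness and 445 is composite.
Base 386: x_0 = 386^111 mod 445 = 226. x_0 is neither 1 nor 444, so continue squaring. x_1 = 226^2 mod 445 = 346. Reached i = s−1 = 1 without hitting −1: 386 is a Miller–Rabin witness and 445 is composite.
The smallest witness among the given bases is 35.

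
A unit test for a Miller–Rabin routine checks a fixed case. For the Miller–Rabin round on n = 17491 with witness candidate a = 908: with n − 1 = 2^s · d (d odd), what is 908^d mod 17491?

17490

n − 1 = 17490 = 2^1 · 8745, so s = 1 and d = 8745.
Repeated squaring mod 17491: 908^1 ≡ 908, 908^2 ≡ 2387, 908^4 ≡ 13194, 908^8 ≡ 11204, 908^16 ≡ 14200, 908^32 ≡ 3752, 908^64 ≡ 14740, 908^128 ≡ 11889, 908^256 ≡ 3550, 908^512 ≡ 8980, 908^1024 ≡ 6890, 908^2048 ≡ 1526, 908^4096 ≡ 2373, 908^8192 ≡ 16518.
8745 = 8192 + 512 + 32 + 8 + 1, so 908^8745 ≡ 16518·8980·3752·11204·908 ≡ 17490 (mod 17491).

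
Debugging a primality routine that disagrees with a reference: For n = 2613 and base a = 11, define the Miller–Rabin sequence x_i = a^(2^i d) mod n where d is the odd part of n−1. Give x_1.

n − 1 = 2612 = 2^2 · 653, so s = 2 and d = 653.
Repeated squaring mod 2613: 11^1 ≡ 11, 11^2 ≡ 121, 11^4 ≡ 1576, 11^8 ≡ 1426, 11^16 ≡ 562, 11^32 ≡ 2284, 11^64 ≡ 1108, 11^128 ≡ 2167, 11^256 ≡ 328, 11^512 ≡ 451.
653 = 512 + 128 + 8 + 4 + 1, so 11^653 ≡ 451·2167·1426·1576·11 ≡ 995 (mod 2613).
x_0 = 995.
x_1 = 995^2 mod 2613 = 2311.

2311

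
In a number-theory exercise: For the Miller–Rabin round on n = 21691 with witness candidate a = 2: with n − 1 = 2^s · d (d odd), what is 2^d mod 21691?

10867

n − 1 = 21690 = 2^1 · 10845, so s = 1 and d = 10845.
2^10845 mod 21691 = 10867.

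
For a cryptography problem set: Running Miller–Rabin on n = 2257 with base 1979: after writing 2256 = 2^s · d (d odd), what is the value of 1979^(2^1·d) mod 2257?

n − 1 = 2256 = 2^4 · 141, so s = 4 and d = 141.
Repeated squaring mod 2257: 1979^1 ≡ 1979, 1979^2 ≡ 546, 1979^4 ≡ 192, 1979^8 ≡ 752, 1979^16 ≡ 1254, 1979^32 ≡ 1644, 1979^64 ≡ 1107, 1979^128 ≡ 2155.
141 = 128 + 8 + 4 + 1, so 1979^141 ≡ 2155·752·192·1979 ≡ 2101 (mod 2257).
x_0 = 2101.
x_1 = 2101^2 mod 2257 = 1766.

1766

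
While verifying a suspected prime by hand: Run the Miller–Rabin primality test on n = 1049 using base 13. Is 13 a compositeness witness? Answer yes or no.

no

n − 1 = 1048 = 2^3 · 131, so s = 3 and d = 131.
By repeated squaring, 13^131 ≡ 1048 (mod 1049).
x_0 = 13^131 mod 1049 = 1048.
x_0 = 1048 ≡ −1, so 13 is not a witness.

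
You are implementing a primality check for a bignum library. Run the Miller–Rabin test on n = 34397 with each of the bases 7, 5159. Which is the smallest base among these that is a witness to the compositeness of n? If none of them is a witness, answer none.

7

n − 1 = 34396 = 2^2 · 8599, so s = 2 and d = 8599.
Base 7: x_0 = 7^8599 mod 34397 = 20787. x_0 is neither 1 nor 34396, so continue squaring. x_1 = 20787^2 mod 34397 = 4255. Reached i = s−1 = 1 without hitting −1: 7 is a Miller–Rabin witness and 34397 is composite.
Base 5159: x_0 = 5159^8599 mod 34397 = 20603. x_0 is neither 1 nor 34396, so continue squaring. x_1 = 20603^2 mod 34397 = 24629. Reached i = s−1 = 1 without hitting −1: 5159 is a Miller–Rabin witness and 34397 is composite.
The smallest witness among the given bases is 7.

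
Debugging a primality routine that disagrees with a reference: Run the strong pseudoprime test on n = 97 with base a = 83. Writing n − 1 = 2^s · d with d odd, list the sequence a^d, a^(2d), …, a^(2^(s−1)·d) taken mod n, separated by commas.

n − 1 = 96 = 2^5 · 3, so s = 5 and d = 3.
x_0 = 83^3 mod 97 = 69.
x_1 = 69^2 mod 97 = 8.
x_2 = 8^2 mod 97 = 64.
x_3 = 64^2 mod 97 = 22.
x_4 = 22^2 mod 97 = 96.

69, 8, 64, 22, 96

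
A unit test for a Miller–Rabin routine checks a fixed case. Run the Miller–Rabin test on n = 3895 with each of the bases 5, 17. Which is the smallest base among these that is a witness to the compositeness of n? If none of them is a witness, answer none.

5

n − 1 = 3894 = 2^1 · 1947, so s = 1 and d = 1947.
Base 5: x_0 = 5^1947 mod 3895 = 1455. x_0 ∉ {1, 3894} and s = 1, so 5 is a Miller–Rabin witness and 3895 is composite.
Base 17: x_0 = 17^1947 mod 3895 = 1873. x_0 ∉ {1, 3894} and s = 1, so 17 is a Miller–Rabin witness and 3895 is composite.
The smallest witness among the given bases is 5.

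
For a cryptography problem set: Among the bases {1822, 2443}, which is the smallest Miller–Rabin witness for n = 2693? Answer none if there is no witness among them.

none

n − 1 = 2692 = 2^2 · 673, so s = 2 and d = 673.
Base 1822: x_0 = 1822^673 mod 2693 = 2692. x_0 = 2692 ≡ −1, so 1822 is not a witness.
Base 2443: x_0 = 2443^673 mod 2693 = 2692. x_0 = 2692 ≡ −1, so 2443 is not a witness.
No listed base is a witness for 2693.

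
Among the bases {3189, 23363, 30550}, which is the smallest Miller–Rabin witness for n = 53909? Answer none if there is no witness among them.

3189

n − 1 = 53908 = 2^2 · 13477, so s = 2 and d = 13477.
Base 3189: x_0 = 3189^13477 mod 53909 = 22862. x_0 is neither 1 nor 53908, so continue squaring. x_1 = 22862^2 mod 53909 = 23289. Reached i = s−1 = 1 without hitting −1: 3189 is a Miller–Rabin witness and 53909 is composite.
Base 23363: x_0 = 23363^13477 mod 53909 = 22431. x_0 is neither 1 nor 53908, so continue squaring. x_1 = 22431^2 mod 53909 = 17064. Reached i = s−1 = 1 without hitting −1: 23363 is a Miller–Rabin witness and 53909 is composite.
Base 30550: x_0 = 30550^13477 mod 53909 = 6533. x_0 is neither 1 nor 53908, so continue squaring. x_1 = 6533^2 mod 53909 = 38070. Reached i = s−1 = 1 without hitting −1: 30550 is a Miller–Rabin witness and 53909 is composite.
The smallest witness among the given bases is 3189.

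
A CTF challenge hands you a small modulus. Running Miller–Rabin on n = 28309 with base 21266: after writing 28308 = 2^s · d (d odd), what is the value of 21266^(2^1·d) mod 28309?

n − 1 = 28308 = 2^2 · 7077, so s = 2 and d = 7077.
x_0 = 21266^7077 mod 28309 = 1.
x_1 = 1^2 mod 28309 = 1.

1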